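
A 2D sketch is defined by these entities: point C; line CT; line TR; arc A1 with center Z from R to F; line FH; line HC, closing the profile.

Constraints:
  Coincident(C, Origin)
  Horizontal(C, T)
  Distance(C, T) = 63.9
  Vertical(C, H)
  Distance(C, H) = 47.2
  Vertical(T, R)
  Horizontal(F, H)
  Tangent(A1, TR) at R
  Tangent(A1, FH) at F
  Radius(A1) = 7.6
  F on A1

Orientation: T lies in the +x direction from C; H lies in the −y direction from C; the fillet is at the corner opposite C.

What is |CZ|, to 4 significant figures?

68.83

C is at the origin; C and T share the same y with |CT| = 63.9 and T on the +x side, so T = (63.90, 0.000). CH is vertical with |CH| = 47.2 and H on the −y side, so H = (0.000, -47.20). The virtual corner opposite C is at (63.90, -47.20). Tangency of A1 to TR means the radius ZR is perpendicular to TR and A1 meets FH tangentially, so ZF is at right angles to FH, with radius 7.6, so the center Z sits 7.6 in from both sides at Z = (56.30, -39.60). Then |CZ| = |Z − C| = 68.83.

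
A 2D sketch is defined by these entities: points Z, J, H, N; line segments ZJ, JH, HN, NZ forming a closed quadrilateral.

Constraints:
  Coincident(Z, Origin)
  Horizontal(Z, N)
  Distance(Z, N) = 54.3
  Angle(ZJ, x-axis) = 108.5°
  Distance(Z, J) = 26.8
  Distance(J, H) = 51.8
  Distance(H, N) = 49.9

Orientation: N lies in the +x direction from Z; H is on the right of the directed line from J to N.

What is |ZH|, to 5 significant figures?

25.050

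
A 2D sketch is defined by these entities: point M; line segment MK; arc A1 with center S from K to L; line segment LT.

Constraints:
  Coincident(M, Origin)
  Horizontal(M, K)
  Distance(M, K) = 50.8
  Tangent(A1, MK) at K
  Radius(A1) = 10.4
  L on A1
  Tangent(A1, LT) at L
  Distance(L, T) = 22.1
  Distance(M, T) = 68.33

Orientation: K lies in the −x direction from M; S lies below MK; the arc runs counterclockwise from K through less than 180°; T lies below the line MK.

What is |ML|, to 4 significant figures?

62.17

M is at the origin; M and K share the same y with |MK| = 50.8 and K on the −x side, so K = (-50.80, 0.000). The tangent condition forces SK to be normal to MK, so S = K + (0, -10.4) = (-50.80, -10.40). Since SL ⟂ LT (tangency), |ST| = √(10.4² + 22.1²) = 24.42 regardless of where L sits on A1. So T lies on both circle(M, 68.33) and circle(S, 24.42); the below-MK intersection is T = (-59.77, -33.12). L is the foot of the tangent from T: L = (-61.18, -11.06).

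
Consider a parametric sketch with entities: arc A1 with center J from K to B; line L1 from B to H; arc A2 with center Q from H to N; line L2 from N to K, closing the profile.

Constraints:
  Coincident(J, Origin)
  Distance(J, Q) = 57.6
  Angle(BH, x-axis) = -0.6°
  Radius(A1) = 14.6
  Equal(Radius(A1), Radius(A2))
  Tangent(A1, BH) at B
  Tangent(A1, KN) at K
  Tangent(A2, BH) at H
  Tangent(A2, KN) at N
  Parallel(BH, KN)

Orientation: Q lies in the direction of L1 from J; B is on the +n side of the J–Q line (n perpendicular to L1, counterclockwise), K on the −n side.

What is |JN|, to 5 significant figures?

59.422

The slot axis is L1's direction at -0.6°, so u = (cos -0.6°, sin -0.6°) = (0.99995, -0.010472) and n = (−sin -0.6°, cos -0.6°) = (0.010472, 0.99995). J is at the origin and Q lies 57.6 along u from J, so Q = 57.6·u = (57.597, -0.60317). Tangency of A1 to both parallel lines with radius 14.6 puts B and K at J ± 14.6·n: B = (0.15289, 14.599), K = (-0.15289, -14.599). Equal radii place H and N the same way about Q: H = Q + 14.6·n = (57.750, 13.996), N = Q − 14.6·n = (57.444, -15.202). Then |JN| = |N − J| = 59.422.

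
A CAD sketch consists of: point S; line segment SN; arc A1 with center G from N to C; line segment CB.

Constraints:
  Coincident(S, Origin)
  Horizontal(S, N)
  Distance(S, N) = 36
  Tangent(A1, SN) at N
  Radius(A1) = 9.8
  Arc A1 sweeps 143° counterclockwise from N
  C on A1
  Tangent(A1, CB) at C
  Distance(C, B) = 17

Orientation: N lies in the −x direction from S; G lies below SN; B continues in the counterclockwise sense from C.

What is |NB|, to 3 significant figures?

28.9

On A1, N sits at bearing 90° from G; a 143° counterclockwise sweep puts C at bearing 233°, so C = G + 9.8·(cos 233°, sin 233°) = (-41.9, -17.6). The tangent condition forces GC to be normal to CB, so CB runs along (−sin 233°, cos 233°); with |CB| = 17.0, B = (-28.3, -27.9). Then |NB| = |B − N| = 28.9.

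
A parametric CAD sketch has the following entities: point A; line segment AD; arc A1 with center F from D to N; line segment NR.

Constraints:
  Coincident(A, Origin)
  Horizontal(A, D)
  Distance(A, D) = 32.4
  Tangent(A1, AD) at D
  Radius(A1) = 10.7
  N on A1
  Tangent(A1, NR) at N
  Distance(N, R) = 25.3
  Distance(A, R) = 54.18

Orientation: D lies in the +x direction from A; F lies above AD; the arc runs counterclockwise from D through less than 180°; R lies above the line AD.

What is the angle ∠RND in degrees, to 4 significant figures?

130.8°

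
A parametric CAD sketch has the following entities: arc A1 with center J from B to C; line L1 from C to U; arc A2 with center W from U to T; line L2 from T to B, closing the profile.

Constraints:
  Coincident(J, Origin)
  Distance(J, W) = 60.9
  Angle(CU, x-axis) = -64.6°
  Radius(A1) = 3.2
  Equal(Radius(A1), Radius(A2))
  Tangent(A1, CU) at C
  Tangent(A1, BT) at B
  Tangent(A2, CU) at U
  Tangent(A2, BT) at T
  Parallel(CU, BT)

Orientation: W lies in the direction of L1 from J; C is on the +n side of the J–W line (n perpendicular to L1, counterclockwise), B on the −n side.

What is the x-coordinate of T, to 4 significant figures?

23.23

Tangency of A1 to both parallel lines with radius 3.2 puts C and B at J ± 3.2·n: C = (2.891, 1.373), B = (-2.891, -1.373). Equal radii place U and T the same way about W: U = W + 3.2·n = (29.01, -53.64), T = W − 3.2·n = (23.23, -56.39). So T.x = 23.23.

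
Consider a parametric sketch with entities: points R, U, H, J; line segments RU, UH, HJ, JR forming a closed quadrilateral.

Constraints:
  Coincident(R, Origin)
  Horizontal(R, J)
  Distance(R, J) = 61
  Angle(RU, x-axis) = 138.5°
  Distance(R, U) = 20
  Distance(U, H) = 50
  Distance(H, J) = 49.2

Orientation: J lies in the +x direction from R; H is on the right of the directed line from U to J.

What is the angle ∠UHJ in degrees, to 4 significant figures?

102.1°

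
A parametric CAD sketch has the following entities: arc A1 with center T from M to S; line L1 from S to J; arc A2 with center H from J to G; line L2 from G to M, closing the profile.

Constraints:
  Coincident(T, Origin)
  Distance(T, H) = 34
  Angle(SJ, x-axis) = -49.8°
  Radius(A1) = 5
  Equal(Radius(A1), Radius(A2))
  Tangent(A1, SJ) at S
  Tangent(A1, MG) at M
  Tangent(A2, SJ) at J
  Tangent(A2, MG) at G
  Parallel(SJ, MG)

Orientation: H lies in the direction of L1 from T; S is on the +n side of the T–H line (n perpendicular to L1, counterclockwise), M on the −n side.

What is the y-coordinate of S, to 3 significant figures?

3.23

The slot axis is L1's direction at -49.8°, so u = (cos -49.8°, sin -49.8°) = (0.645, -0.764) and n = (−sin -49.8°, cos -49.8°) = (0.764, 0.645). T is at the origin and H lies 34.0 along u from T, so H = 34.0·u = (21.9, -26.0). Tangency of A1 to both parallel lines with radius 5.0 puts S and M at T ± 5.0·n: S = (3.82, 3.23), M = (-3.82, -3.23). So S.y = 3.23.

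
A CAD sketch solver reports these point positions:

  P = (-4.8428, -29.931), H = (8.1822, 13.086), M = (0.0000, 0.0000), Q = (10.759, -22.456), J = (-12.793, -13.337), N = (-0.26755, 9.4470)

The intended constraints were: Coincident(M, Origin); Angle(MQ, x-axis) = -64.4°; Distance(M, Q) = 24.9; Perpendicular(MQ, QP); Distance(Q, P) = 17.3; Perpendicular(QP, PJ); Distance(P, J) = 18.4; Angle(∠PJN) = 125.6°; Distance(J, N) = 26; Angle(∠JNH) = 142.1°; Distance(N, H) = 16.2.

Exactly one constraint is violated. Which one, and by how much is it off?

Distance(N, H) = 16.2 — off by 7.00.

M = (0.00, 0.00) ✓; MQ at -64.40° ✓; |MQ| = 24.90 ✓; ∠(MQ, QP) = 90.00° ✓; |QP| = 17.30 ✓; ∠(QP, PJ) = 90.00° ✓; |PJ| = 18.40 ✓; ∠PJN = 125.6° ✓; |JN| = 26.00 ✓; ∠JNH = 142.1° ✓; |NH| = 9.200 ✗.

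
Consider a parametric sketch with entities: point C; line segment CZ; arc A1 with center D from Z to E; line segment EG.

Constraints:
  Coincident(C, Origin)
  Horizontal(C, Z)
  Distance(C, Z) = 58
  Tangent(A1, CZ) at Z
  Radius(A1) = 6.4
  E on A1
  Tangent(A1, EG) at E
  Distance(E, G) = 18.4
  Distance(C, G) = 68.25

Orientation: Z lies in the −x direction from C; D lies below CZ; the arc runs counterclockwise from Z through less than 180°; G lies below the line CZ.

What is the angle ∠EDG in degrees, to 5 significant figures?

70.821°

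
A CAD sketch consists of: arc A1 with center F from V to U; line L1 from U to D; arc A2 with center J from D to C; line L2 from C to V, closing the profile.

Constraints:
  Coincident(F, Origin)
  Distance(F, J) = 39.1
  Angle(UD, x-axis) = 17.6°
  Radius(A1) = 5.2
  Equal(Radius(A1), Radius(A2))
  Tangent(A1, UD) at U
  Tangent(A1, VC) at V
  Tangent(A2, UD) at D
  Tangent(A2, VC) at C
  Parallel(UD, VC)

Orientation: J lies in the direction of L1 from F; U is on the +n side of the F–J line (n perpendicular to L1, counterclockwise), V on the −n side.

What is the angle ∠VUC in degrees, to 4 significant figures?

75.11°

Tangency of A1 to both parallel lines with radius 5.2 puts U and V at F ± 5.2·n: U = (-1.572, 4.957), V = (1.572, -4.957). Equal radii place D and C the same way about J: D = J + 5.2·n = (35.70, 16.78), C = J − 5.2·n = (38.84, 6.866). Then cos ∠VUC = UV·UC / (|UV||UC|), giving 75.11°.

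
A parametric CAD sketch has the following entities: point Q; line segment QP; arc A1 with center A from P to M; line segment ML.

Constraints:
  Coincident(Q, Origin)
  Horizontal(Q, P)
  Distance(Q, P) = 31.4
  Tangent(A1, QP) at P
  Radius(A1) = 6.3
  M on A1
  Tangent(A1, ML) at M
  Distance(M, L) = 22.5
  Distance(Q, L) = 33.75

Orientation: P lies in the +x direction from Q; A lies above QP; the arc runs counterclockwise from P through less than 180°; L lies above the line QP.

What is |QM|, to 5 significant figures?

37.495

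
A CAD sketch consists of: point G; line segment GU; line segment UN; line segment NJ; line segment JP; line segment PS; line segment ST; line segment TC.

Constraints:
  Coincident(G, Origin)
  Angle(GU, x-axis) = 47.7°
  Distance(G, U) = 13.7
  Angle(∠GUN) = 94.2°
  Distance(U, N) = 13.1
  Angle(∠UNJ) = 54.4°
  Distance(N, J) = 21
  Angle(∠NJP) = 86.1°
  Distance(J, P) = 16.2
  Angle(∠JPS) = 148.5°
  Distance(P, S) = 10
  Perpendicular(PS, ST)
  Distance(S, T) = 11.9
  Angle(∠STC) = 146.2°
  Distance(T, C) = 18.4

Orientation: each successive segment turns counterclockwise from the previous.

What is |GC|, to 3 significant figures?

21.7

G is at the origin; GU runs at 47.7° with length 13.7, so U = (9.22, 10.1). ∠GUN = 94.2° gives UN at 134° from the x-axis; with |UN| = 13.1, N = (0.203, 19.6). ∠UNJ = 54.4° gives NJ at -101° from the x-axis; with |NJ| = 21.0, J = (-3.77, -0.986). ∠NJP = 86.1° gives JP at -7.00° from the x-axis; with |JP| = 16.2, P = (12.3, -2.96). ∠JPS = 148.5° gives PS at 24.5° from the x-axis; with |PS| = 10.0, S = (21.4, 1.19). PS ⟂ ST, so ST runs at 114°; with |ST| = 11.9, T = (16.5, 12.0). ∠STC = 146.2° gives TC at 148° from the x-axis; with |TC| = 18.4, C = (0.821, 21.7). Then |GC| = |C − G| = 21.7.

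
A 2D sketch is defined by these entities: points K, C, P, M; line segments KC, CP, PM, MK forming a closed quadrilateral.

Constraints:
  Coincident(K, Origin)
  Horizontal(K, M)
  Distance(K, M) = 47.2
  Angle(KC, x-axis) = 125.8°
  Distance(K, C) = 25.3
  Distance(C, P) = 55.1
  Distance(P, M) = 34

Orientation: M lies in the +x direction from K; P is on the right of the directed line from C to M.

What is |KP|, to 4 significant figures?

29.95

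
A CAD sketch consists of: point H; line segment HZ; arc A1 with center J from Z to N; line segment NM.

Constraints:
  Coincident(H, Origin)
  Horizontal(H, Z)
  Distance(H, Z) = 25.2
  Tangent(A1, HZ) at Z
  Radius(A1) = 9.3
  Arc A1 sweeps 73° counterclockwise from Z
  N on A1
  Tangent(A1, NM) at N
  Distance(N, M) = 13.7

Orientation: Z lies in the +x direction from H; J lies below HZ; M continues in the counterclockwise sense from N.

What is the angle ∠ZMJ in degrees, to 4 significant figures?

17.93°

H is at the origin; HZ is horizontal with |HZ| = 25.2 and Z on the +x side, so Z = (25.20, 0.000). The tangent condition forces JZ to be normal to HZ, so J = Z + (0, -9.3) = (25.20, -9.300). On A1, Z sits at bearing 90° from J; a 73° counterclockwise sweep puts N at bearing 163°, so N = J + 9.3·(cos 163°, sin 163°) = (16.31, -6.581). Since A1 is tangent to NM there, JN ⟂ NM, so NM runs along (−sin 163°, cos 163°); with |NM| = 13.7, M = (12.30, -19.68). Then cos ∠ZMJ = MZ·MJ / (|MZ||MJ|), giving 17.93°.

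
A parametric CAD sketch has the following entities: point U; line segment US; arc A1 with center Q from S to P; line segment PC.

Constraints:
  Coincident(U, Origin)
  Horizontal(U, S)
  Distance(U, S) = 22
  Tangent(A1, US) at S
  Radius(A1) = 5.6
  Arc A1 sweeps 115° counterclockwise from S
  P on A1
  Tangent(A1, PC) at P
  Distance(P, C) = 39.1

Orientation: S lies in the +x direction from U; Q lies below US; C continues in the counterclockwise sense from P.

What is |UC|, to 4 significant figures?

54.80

On A1, S sits at bearing 90° from Q; a 115° counterclockwise sweep puts P at bearing 205°, so P = Q + 5.6·(cos 205°, sin 205°) = (16.92, -7.967). Tangency of A1 to PC means the radius QP is perpendicular to PC, so PC runs along (−sin 205°, cos 205°); with |PC| = 39.1, C = (33.45, -43.40). Then |UC| = |C − U| = 54.80.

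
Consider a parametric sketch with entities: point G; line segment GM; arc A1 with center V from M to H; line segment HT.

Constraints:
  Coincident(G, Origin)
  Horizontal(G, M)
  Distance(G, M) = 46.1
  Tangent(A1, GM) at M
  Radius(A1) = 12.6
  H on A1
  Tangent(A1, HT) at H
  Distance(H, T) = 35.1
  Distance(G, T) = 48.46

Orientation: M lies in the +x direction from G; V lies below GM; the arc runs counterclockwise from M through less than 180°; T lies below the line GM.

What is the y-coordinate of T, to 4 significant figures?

-42.33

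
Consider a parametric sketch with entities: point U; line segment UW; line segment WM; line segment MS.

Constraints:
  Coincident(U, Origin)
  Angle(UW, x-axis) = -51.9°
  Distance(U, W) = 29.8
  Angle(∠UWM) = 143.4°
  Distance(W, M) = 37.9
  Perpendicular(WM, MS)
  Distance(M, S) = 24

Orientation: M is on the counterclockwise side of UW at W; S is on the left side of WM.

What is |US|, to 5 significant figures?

62.137

U is at the origin; UW runs at -51.9° with length 29.8, so W = 29.8·(cos -51.9°, sin -51.9°) = (18.388, -23.451). ∠UWM = 143.4°, so WM runs at -51.9° + (180° − 143.4°) = -15.300° from the x-axis; with |WM| = 37.9, M = W + 37.9·(cos -15.300°, sin -15.300°) = (54.944, -33.451). WM ⟂ MS; with |MS| = 24.0 on the left of WM, S = M + 24.0·(0.26387, 0.96456) = (61.277, -10.302). Then |US| = |S − U| = 62.137.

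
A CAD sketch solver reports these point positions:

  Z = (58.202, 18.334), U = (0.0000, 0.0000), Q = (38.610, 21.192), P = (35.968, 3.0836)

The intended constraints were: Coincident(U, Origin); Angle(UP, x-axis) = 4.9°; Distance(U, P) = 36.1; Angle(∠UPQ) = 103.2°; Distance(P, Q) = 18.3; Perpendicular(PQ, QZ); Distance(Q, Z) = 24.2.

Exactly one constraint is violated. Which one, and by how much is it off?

Distance(Q, Z) = 24.2 — off by 4.40.

U = (0.00, 0.00) ✓; UP at 4.900° ✓; |UP| = 36.10 ✓; ∠UPQ = 103.2° ✓; |PQ| = 18.30 ✓; ∠(PQ, QZ) = 90.00° ✓; |QZ| = 19.80 ✗.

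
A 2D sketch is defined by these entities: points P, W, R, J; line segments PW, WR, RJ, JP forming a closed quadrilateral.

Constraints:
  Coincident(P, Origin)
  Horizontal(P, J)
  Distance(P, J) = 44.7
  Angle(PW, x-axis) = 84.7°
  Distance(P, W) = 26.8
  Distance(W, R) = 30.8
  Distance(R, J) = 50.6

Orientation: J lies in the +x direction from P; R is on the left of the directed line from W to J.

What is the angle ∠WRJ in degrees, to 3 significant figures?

71.0°

P is at the origin; P and J share the same y with |PJ| = 44.7 and J in +x, so J = (44.7, 0). PW runs at 84.7° with |PW| = 26.8, so W = (2.48, 26.7). R is determined by |WR| = 30.8 and |RJ| = 50.6 together: it lies at the intersection of circle(W, 30.8) and circle(J, 50.6). With |WJ| = 50.0, the foot of the radical line on WJ is 8.84 from W and the perpendicular offset is √(30.8² − 8.84²) = 29.5. Taking the left-of-WJ solution: R = (25.7, 46.9).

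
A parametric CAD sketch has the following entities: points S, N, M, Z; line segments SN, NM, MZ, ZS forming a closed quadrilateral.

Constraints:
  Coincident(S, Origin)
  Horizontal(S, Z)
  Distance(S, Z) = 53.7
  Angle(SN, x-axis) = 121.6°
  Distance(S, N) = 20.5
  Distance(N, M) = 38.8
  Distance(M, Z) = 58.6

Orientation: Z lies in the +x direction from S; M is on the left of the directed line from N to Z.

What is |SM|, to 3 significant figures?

48.1

S is at the origin; S and Z share the same y with |SZ| = 53.7 and Z in +x, so Z = (53.7, 0). SN runs at 121.6° with |SN| = 20.5, so N = (-10.7, 17.5). M is determined by |NM| = 38.8 and |MZ| = 58.6 together: it lies at the intersection of circle(N, 38.8) and circle(Z, 58.6). With |NZ| = 66.8, the foot of the radical line on NZ is 18.9 from N and the perpendicular offset is √(38.8² − 18.9²) = 33.9. Taking the left-of-NZ solution: M = (16.4, 45.2).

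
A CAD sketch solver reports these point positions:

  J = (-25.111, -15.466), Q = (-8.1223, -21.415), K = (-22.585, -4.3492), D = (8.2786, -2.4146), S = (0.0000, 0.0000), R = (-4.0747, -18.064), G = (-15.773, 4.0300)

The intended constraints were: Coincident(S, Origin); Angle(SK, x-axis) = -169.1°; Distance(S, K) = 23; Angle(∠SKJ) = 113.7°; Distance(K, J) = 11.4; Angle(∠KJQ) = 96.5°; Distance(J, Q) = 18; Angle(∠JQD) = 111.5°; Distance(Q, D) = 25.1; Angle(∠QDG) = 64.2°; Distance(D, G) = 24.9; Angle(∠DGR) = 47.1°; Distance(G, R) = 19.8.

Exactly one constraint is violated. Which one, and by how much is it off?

Distance(G, R) = 19.8 — off by 5.20.

S = (0.00, 0.00) ✓; SK at -169.1° ✓; |SK| = 23.00 ✓; ∠SKJ = 113.7° ✓; |KJ| = 11.40 ✓; ∠KJQ = 96.50° ✓; |JQ| = 18.00 ✓; ∠JQD = 111.5° ✓; |QD| = 25.10 ✓; ∠QDG = 64.20° ✓; |DG| = 24.90 ✓; ∠DGR = 47.10° ✓; |GR| = 25.00 ✗.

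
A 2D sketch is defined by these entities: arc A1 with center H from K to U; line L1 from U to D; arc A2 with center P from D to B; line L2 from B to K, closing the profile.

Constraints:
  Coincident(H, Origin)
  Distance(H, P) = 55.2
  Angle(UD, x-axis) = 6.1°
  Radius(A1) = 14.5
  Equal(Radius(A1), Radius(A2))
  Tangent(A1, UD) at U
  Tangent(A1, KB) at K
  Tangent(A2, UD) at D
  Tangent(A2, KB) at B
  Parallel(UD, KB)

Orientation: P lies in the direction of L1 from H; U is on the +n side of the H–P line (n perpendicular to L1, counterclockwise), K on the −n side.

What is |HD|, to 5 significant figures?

57.073

Tangency of A1 to both parallel lines with radius 14.5 puts U and K at H ± 14.5·n: U = (-1.5408, 14.418), K = (1.5408, -14.418). Equal radii place D and B the same way about P: D = P + 14.5·n = (53.347, 20.284), B = P − 14.5·n = (56.428, -8.5521). Then |HD| = |D − H| = 57.073.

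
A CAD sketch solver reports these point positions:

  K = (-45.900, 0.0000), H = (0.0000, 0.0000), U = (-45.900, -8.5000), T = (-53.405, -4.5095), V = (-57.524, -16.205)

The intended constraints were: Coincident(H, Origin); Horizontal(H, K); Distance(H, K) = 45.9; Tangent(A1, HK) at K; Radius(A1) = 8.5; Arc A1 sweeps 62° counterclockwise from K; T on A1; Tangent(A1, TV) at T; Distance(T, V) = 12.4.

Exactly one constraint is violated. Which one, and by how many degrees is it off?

Tangent(A1, TV) at T — off by 8.60°.

H = (0.00, 0.00) ✓; H.y = 0.00, K.y = 0.00 ✓; |HK| = 45.90 ✓; ∠(UK, KH) = 90.00° ✓; |UK| = 8.500 ✓; bearing(U→T) − bearing(U→K) = 62.00° ✓; |UT| = 8.500 ✓; ∠(UT, TV) = 81.40° ✗; |TV| = 12.40 ✓.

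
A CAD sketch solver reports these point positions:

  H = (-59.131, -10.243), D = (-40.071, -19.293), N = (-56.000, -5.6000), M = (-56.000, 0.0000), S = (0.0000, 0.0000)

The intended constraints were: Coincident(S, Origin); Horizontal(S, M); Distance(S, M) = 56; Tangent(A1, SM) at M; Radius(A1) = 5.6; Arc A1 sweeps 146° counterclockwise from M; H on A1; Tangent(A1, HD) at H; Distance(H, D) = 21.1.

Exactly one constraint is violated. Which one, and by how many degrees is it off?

Tangent(A1, HD) at H — off by 8.59°.

S = (0.00, 0.00) ✓; S.y = 0.00, M.y = 0.00 ✓; |SM| = 56.00 ✓; ∠(NM, MS) = 90.00° ✓; |NM| = 5.600 ✓; bearing(N→H) − bearing(N→M) = 146.0° ✓; |NH| = 5.600 ✓; ∠(NH, HD) = 81.41° ✗; |HD| = 21.10 ✓.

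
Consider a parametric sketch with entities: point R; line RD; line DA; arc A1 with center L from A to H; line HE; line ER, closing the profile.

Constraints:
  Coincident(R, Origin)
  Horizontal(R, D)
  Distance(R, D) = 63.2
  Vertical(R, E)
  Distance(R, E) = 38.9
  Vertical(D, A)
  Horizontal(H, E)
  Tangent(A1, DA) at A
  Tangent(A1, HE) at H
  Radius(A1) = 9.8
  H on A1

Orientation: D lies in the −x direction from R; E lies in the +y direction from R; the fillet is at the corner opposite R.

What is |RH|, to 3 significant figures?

66.1

R is at the origin; RD is horizontal with |RD| = 63.2 and D on the −x side, so D = (-63.2, 0.00). R and E share the same x with |RE| = 38.9 and E on the +y side, so E = (0.00, 38.9). The virtual corner opposite R is at (-63.2, 38.9). Tangency of A1 to DA means the radius LA is perpendicular to DA and tangency of A1 to HE means the radius LH is perpendicular to HE, with radius 9.8, so the center L sits 9.8 in from both sides at L = (-53.4, 29.1). That places the tangent points at A = (-63.2, 29.1) on DA and H = (-53.4, 38.9) on HE. Then |RH| = |H − R| = 66.1.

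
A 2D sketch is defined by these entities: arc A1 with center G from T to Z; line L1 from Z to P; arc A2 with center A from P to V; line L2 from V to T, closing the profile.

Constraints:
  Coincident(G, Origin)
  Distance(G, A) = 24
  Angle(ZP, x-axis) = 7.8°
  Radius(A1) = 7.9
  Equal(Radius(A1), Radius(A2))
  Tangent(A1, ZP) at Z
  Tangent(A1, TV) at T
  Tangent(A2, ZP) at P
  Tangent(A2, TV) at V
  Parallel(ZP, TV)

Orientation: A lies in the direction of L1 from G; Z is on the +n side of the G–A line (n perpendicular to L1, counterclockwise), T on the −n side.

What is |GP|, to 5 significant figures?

25.267

Tangency of A1 to both parallel lines with radius 7.9 puts Z and T at G ± 7.9·n: Z = (-1.0722, 7.8269), T = (1.0722, -7.8269). Equal radii place P and V the same way about A: P = A + 7.9·n = (22.706, 11.084), V = A − 7.9·n = (24.850, -4.5697). Then |GP| = |P − G| = 25.267.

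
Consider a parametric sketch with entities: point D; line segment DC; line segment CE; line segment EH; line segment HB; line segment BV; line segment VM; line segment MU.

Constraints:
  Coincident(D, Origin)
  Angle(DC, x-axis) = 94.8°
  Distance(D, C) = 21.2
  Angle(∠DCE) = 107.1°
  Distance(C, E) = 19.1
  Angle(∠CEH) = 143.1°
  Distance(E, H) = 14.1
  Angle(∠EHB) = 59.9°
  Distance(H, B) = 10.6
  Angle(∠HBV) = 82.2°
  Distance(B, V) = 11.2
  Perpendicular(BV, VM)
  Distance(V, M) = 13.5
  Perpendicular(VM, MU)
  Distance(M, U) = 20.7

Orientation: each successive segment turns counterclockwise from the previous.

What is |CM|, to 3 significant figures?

30.8

D is at the origin; DC runs at 94.8° with length 21.2, so C = (-1.77, 21.1). ∠DCE = 107.1° gives CE at 168° from the x-axis; with |CE| = 19.1, E = (-20.4, 25.2). ∠CEH = 143.1° gives EH at -155° from the x-axis; with |EH| = 14.1, H = (-33.3, 19.3). ∠EHB = 59.9° gives HB at -35.3° from the x-axis; with |HB| = 10.6, B = (-24.6, 13.2). ∠HBV = 82.2° gives BV at 62.5° from the x-axis; with |BV| = 11.2, V = (-19.4, 23.1). BV is perpendicular to VM, so VM runs at 152°; with |VM| = 13.5, M = (-31.4, 29.4). Then |CM| = |M − C| = 30.8.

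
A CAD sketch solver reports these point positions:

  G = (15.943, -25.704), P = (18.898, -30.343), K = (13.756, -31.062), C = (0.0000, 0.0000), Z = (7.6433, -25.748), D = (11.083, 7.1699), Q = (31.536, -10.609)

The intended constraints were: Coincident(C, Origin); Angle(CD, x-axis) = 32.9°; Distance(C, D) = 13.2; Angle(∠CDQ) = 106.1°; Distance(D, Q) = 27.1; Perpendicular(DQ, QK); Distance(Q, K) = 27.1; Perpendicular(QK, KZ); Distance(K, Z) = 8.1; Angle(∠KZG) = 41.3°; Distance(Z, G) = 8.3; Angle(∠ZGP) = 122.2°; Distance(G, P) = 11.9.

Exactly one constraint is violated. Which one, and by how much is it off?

Distance(G, P) = 11.9 — off by 6.40.

C = (0.00, 0.00) ✓; CD at 32.90° ✓; |CD| = 13.20 ✓; ∠CDQ = 106.1° ✓; |DQ| = 27.10 ✓; ∠(DQ, QK) = 90.00° ✓; |QK| = 27.10 ✓; ∠(QK, KZ) = 90.00° ✓; |KZ| = 8.100 ✓; ∠KZG = 41.31° ✓; |ZG| = 8.300 ✓; ∠ZGP = 122.2° ✓; |GP| = 5.500 ✗.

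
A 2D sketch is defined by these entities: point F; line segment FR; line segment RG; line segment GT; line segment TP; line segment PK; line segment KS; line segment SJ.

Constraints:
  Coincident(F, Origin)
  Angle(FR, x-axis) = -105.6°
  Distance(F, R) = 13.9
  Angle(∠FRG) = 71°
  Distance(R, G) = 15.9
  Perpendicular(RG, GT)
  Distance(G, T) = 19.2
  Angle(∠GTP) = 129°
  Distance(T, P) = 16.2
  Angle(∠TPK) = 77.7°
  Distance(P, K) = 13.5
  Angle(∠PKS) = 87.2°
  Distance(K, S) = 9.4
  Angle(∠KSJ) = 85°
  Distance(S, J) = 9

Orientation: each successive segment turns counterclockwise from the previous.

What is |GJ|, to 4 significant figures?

23.17

F is at the origin; FR runs at -105.6° with length 13.9, so R = (-3.738, -13.39). ∠FRG = 71.0° gives RG at 3.400° from the x-axis; with |RG| = 15.9, G = (12.13, -12.44). The perpendicularity gives GT at right angles to RG, so GT runs at 93.40°; with |GT| = 19.2, T = (11.00, 6.721). ∠GTP = 129.0° gives TP at 144.4° from the x-axis; with |TP| = 16.2, P = (-2.177, 16.15). ∠TPK = 77.7° gives PK at -113.3° from the x-axis; with |PK| = 13.5, K = (-7.517, 3.753). ∠PKS = 87.2° gives KS at -20.50° from the x-axis; with |KS| = 9.4, S = (1.288, 0.4606). ∠KSJ = 85.0° gives SJ at 74.50° from the x-axis; with |SJ| = 9.0, J = (3.693, 9.133). Then |GJ| = |J − G| = 23.17.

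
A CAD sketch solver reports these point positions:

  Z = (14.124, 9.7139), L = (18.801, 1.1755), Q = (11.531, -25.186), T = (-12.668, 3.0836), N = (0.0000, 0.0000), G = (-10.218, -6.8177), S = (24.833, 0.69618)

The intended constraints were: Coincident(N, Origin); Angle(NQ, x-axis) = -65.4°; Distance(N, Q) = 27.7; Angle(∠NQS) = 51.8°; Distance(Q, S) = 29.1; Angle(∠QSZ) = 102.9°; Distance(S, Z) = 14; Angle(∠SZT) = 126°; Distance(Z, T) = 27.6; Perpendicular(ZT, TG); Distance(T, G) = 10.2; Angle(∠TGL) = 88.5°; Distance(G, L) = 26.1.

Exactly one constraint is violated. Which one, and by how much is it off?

Distance(G, L) = 26.1 — off by 4.00.

N = (0.00, 0.00) ✓; NQ at -65.40° ✓; |NQ| = 27.70 ✓; ∠NQS = 51.80° ✓; |QS| = 29.10 ✓; ∠QSZ = 102.9° ✓; |SZ| = 14.00 ✓; ∠SZT = 126.0° ✓; |ZT| = 27.60 ✓; ∠(ZT, TG) = 90.00° ✓; |TG| = 10.20 ✓; ∠TGL = 88.50° ✓; |GL| = 30.10 ✗.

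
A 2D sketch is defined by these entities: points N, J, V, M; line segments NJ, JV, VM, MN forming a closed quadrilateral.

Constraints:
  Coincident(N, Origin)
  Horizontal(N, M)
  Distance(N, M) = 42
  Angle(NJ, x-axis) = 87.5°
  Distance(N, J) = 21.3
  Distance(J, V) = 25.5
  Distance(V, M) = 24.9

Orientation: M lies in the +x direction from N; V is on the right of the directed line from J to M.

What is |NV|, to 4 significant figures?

17.23

N is at the origin; N and M share the same y with |NM| = 42.0 and M in +x, so M = (42.0, 0). NJ runs at 87.5° with |NJ| = 21.3, so J = (0.9291, 21.28). V is determined by |JV| = 25.5 and |VM| = 24.9 together: it lies at the intersection of circle(J, 25.5) and circle(M, 24.9). With |JM| = 46.26, the foot of the radical line on JM is 23.46 from J and the perpendicular offset is √(25.5² − 23.46²) = 10.01. Taking the right-of-JM solution: V = (17.15, 1.606).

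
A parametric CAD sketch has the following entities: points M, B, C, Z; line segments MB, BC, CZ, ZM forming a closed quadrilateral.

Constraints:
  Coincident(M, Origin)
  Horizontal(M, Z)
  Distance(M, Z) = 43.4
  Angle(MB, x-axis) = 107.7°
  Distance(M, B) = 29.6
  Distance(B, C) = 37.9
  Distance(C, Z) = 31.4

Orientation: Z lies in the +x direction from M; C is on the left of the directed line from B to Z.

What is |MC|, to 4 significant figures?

40.14

Checks: M = (0.00, 0.00) ✓; |BC| = 37.90 ✓; |CZ| = 31.40 ✓.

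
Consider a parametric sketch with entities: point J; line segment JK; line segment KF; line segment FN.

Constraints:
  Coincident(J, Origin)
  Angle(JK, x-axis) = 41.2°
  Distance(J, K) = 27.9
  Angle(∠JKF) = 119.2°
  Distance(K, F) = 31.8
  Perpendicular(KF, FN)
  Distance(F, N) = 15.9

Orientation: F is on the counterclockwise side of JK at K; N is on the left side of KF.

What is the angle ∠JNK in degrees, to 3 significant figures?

37.1°

J is at the origin; JK runs at 41.2° with length 27.9, so K = 27.9·(cos 41.2°, sin 41.2°) = (21.0, 18.4). ∠JKF = 119.2°, so KF runs at 41.2° + (180° − 119.2°) = 102° from the x-axis; with |KF| = 31.8, F = K + 31.8·(cos 102°, sin 102°) = (14.4, 49.5). KF is perpendicular to FN; with |FN| = 15.9 on the left of KF, N = F + 15.9·(-0.978, -0.208) = (-1.17, 46.2). Then cos ∠JNK = NJ·NK / (|NJ||NK|), giving 37.1°.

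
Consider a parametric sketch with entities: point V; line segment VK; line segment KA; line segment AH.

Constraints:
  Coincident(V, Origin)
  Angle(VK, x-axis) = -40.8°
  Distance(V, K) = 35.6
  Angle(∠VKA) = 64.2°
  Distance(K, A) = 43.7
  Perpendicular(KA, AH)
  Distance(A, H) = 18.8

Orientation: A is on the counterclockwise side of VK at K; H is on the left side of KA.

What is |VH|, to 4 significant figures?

31.16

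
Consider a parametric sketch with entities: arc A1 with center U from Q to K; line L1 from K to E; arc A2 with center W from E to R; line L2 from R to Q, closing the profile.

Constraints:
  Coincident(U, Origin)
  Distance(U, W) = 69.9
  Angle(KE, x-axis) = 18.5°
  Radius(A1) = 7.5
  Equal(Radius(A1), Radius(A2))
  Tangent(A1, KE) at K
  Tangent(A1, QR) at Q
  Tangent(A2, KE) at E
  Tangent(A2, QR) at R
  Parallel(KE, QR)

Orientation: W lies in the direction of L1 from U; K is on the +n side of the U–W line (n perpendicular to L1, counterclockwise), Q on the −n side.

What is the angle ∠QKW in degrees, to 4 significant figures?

83.88°

The slot axis is L1's direction at 18.5°, so u = (cos 18.5°, sin 18.5°) = (0.9483, 0.3173) and n = (−sin 18.5°, cos 18.5°) = (-0.3173, 0.9483). U is at the origin and W lies 69.9 along u from U, so W = 69.9·u = (66.29, 22.18). Tangency of A1 to both parallel lines with radius 7.5 puts K and Q at U ± 7.5·n: K = (-2.380, 7.112), Q = (2.380, -7.112). Then cos ∠QKW = KQ·KW / (|KQ||KW|), giving 83.88°.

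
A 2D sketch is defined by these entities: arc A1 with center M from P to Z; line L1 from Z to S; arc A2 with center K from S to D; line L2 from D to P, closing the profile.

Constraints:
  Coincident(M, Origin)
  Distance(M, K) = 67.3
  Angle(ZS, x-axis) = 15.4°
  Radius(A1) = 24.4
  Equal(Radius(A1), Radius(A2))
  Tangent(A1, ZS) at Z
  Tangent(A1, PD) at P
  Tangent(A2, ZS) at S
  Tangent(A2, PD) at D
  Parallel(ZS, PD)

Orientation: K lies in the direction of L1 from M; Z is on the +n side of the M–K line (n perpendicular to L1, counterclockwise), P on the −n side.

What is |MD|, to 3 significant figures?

71.6

The slot axis is L1's direction at 15.4°, so u = (cos 15.4°, sin 15.4°) = (0.964, 0.266) and n = (−sin 15.4°, cos 15.4°) = (-0.266, 0.964). M is at the origin and K lies 67.3 along u from M, so K = 67.3·u = (64.9, 17.9). Tangency of A1 to both parallel lines with radius 24.4 puts Z and P at M ± 24.4·n: Z = (-6.48, 23.5), P = (6.48, -23.5). Equal radii place S and D the same way about K: S = K + 24.4·n = (58.4, 41.4), D = K − 24.4·n = (71.4, -5.65). Then |MD| = |D − M| = 71.6.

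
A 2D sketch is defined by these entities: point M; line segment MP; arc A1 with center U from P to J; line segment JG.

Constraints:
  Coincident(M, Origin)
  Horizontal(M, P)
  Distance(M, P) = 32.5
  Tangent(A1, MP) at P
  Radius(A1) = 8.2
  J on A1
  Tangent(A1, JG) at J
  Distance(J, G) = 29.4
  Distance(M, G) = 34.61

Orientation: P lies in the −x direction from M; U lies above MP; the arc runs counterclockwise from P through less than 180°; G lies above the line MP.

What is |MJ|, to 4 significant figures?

25.46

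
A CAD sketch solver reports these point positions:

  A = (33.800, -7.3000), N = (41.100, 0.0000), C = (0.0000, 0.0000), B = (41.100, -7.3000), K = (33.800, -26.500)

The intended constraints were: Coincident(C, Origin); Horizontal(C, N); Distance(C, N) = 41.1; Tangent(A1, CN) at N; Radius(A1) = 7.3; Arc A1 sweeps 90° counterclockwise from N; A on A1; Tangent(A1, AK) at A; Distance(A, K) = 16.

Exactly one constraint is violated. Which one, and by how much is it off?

Distance(A, K) = 16 — off by 3.20.

C = (0.00, 0.00) ✓; C.y = 0.00, N.y = 0.00 ✓; |CN| = 41.10 ✓; ∠(BN, NC) = 90.00° ✓; |BN| = 7.300 ✓; bearing(B→A) − bearing(B→N) = 90.00° ✓; |BA| = 7.300 ✓; ∠(BA, AK) = 90.00° ✓; |AK| = 19.20 ✗.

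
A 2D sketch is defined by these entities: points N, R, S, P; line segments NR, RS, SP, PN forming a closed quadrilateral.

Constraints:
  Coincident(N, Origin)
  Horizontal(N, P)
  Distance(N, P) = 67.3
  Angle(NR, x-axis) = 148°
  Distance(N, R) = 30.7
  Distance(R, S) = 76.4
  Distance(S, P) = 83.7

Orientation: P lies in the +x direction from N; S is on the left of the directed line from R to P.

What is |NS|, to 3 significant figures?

77.0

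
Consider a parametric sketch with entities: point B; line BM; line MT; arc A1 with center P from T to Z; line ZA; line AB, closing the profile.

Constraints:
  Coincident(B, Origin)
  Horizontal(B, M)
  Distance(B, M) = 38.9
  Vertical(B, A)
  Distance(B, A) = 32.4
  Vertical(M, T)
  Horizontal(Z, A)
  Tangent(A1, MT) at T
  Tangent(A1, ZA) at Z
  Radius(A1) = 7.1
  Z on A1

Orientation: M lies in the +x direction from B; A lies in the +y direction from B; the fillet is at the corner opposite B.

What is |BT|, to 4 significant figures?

46.40

The virtual corner opposite B is at (38.90, 32.40). The tangent condition forces PT to be normal to MT and A1 meets ZA tangentially, so PZ is at right angles to ZA, with radius 7.1, so the center P sits 7.1 in from both sides at P = (31.80, 25.30). That places the tangent points at T = (38.90, 25.30) on MT and Z = (31.80, 32.40) on ZA. Then |BT| = |T − B| = 46.40.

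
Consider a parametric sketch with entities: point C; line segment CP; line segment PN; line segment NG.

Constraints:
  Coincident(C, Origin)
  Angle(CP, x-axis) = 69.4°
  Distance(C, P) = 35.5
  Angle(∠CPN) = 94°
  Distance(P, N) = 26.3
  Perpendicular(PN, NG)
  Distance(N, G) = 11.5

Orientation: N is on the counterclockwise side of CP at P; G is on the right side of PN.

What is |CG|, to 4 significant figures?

55.04

C is at the origin; CP runs at 69.4° with length 35.5, so P = 35.5·(cos 69.4°, sin 69.4°) = (12.49, 33.23). ∠CPN = 94.0°, so PN runs at 69.4° + (180° − 94.0°) = 155.4° from the x-axis; with |PN| = 26.3, N = P + 26.3·(cos 155.4°, sin 155.4°) = (-11.42, 44.18). The perpendicularity gives NG at right angles to PN; with |NG| = 11.5 on the right of PN, G = N + 11.5·(0.4163, 0.9092) = (-6.635, 54.63). Then |CG| = |G − C| = 55.04.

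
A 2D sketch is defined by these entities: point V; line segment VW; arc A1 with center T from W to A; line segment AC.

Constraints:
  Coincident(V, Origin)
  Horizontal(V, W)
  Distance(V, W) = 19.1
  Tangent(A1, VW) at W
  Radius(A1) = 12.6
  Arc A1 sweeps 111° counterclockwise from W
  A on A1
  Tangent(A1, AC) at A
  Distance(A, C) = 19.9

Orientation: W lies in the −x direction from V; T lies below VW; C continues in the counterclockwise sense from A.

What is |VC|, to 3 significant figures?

42.9

On A1, W sits at bearing 90° from T; a 111° counterclockwise sweep puts A at bearing 201°, so A = T + 12.6·(cos 201°, sin 201°) = (-30.9, -17.1). Since A1 is tangent to AC there, TA ⟂ AC, so AC runs along (−sin 201°, cos 201°); with |AC| = 19.9, C = (-23.7, -35.7). Then |VC| = |C − V| = 42.9.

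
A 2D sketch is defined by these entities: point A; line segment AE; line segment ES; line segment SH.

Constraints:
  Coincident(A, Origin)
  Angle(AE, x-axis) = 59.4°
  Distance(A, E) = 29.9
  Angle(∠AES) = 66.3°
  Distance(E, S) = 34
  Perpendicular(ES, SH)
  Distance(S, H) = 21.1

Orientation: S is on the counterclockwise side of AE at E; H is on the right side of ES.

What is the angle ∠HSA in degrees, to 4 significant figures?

141.2°

A is at the origin; AE runs at 59.4° with length 29.9, so E = 29.9·(cos 59.4°, sin 59.4°) = (15.22, 25.74). ∠AES = 66.3°, so ES runs at 59.4° + (180° − 66.3°) = 173.1° from the x-axis; with |ES| = 34.0, S = E + 34.0·(cos 173.1°, sin 173.1°) = (-18.53, 29.82). ES ⟂ SH; with |SH| = 21.1 on the right of ES, H = S + 21.1·(0.1201, 0.9928) = (-16.00, 50.77). Then cos ∠HSA = SH·SA / (|SH||SA|), giving 141.2°.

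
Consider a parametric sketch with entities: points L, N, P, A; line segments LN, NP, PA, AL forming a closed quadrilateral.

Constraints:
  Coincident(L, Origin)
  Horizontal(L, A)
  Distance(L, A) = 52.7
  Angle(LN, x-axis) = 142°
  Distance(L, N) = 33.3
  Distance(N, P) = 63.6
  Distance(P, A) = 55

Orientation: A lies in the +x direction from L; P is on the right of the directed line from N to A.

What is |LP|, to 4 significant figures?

33.85

Checks: |NP| = 63.60 ✓; |PA| = 55.00 ✓.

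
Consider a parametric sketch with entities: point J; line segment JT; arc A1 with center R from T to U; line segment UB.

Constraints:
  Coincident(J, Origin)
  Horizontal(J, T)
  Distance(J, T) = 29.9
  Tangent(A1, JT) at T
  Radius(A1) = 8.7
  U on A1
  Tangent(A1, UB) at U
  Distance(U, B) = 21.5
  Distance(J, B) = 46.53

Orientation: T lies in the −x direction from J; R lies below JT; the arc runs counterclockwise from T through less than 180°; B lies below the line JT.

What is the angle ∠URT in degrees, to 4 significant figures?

101.2°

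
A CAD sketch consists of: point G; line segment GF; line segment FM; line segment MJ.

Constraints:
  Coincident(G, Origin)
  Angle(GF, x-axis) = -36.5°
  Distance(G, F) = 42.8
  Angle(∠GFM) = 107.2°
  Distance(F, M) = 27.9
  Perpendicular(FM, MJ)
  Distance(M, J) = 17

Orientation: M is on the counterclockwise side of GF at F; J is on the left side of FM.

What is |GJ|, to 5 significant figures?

47.068

G is at the origin; GF runs at -36.5° with length 42.8, so F = 42.8·(cos -36.5°, sin -36.5°) = (34.405, -25.458). ∠GFM = 107.2°, so FM runs at -36.5° + (180° − 107.2°) = 36.300° from the x-axis; with |FM| = 27.9, M = F + 27.9·(cos 36.300°, sin 36.300°) = (56.890, -8.9412). FM ⟂ MJ; with |MJ| = 17.0 on the left of FM, J = M + 17.0·(-0.59201, 0.80593) = (46.826, 4.7595). Then |GJ| = |J − G| = 47.068.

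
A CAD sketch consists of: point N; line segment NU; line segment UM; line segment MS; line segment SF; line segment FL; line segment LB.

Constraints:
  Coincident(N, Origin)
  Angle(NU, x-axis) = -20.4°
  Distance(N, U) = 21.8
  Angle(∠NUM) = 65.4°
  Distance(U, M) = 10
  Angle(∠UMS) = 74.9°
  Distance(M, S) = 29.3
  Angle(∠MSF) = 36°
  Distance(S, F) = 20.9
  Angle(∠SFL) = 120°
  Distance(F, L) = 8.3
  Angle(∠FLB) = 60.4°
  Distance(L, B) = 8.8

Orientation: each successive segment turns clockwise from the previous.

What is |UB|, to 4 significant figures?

11.04

∠SFL = 120.0° gives FL at -84.10° from the x-axis; with |FL| = 8.3, L = (18.69, -6.060). ∠FLB = 60.4° gives LB at 156.3° from the x-axis; with |LB| = 8.8, B = (10.63, -2.523). Then |UB| = |B − U| = 11.04.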